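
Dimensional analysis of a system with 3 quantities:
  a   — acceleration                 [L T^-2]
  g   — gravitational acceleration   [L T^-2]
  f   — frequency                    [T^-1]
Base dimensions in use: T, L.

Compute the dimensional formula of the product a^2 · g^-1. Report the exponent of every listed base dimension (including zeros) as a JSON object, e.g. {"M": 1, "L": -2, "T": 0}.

{"T": -2, "L": 1}

Write exponents as rows T,L / cols a,g,f:
  T: [-2 -2 -1]
  L: [ 1  1  0]
  [T]: (2)·-2+(-1)·-2 = -2
  [L]: (2)·1+(-1)·1 = 1
⇒ T^-2 L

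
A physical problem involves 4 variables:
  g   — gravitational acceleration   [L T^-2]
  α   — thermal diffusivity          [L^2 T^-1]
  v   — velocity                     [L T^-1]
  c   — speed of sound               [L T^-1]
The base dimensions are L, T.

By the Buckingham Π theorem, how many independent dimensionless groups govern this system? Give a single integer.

2

Dimensional matrix (L×T by g×α×v×c):
  L: [ 1  2  1  1]
  T: [-2 -1 -1 -1]
RREF → pivots at {g,α} ⇒ r = 2
4 vars − rank 2 = 2 Π groups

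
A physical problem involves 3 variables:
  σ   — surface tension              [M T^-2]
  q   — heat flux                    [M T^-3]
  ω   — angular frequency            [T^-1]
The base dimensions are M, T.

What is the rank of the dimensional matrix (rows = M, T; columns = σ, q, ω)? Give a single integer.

2

Exponent matrix [M,T] × [σ,q,ω]:
  M: [ 1  1  0]
  T: [-2 -3 -1]
Echelon form has 2 nonzero rows (pivots: σ,q)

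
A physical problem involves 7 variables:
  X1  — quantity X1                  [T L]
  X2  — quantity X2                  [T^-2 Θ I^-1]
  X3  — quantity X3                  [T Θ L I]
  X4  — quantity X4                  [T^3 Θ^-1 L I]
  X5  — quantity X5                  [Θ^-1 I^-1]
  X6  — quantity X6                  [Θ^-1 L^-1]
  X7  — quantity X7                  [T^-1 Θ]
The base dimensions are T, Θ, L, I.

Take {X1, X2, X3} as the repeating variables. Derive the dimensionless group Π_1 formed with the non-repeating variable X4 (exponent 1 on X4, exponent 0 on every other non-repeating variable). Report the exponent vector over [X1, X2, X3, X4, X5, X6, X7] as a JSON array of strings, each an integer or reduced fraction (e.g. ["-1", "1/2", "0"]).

Dimensional matrix (T×Θ×L×I by X1×X2×X3×X4×X5×X6×X7):
  T: [ 1 -2  1  3  0  0 -1]
  Θ: [ 0  1  1 -1 -1 -1  1]
  L: [ 1  0  1  1  0 -1  0]
  I: [ 0 -1  1  1 -1  0  0]
RREF → pivots at {X1,X2,X3} ⇒ r = 3
Pivot set = {X1,X2,X3}, free = {X4,X5,X6,X7}
RREF:
  r0: [   1    0    0    1    1 -1/2 -1/2]
  r1: [   0    1    0   -1    0 -1/2  1/2]
  r2: [   0    0    1    0   -1 -1/2  1/2]
  r3: [   0    0    0    0    0    0    0]
Fix exponent of X4 at 1, X5 at 0, X6 at 0, X7 at 0; solve each RREF row for its pivot's exponent:
  r0: exp(X1) + (1)·1 = 0 ⇒ exp(X1) = -1
  r1: exp(X2) + (-1)·1 = 0 ⇒ exp(X2) = 1
  r2: exp(X3) + (0)·1 = 0 ⇒ exp(X3) = 0
Π_1 = X1^-1 · X2 · X4

["-1", "1", "0", "1", "0", "0", "0"]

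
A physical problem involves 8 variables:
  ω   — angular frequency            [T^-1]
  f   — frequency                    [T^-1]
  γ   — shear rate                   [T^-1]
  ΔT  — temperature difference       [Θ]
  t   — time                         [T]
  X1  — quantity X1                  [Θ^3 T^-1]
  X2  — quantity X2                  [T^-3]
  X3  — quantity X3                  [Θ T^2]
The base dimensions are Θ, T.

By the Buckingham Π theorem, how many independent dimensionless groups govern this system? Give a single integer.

Exponent matrix [Θ,T] × [ω,f,γ,ΔT,t,X1,X2,X3]:
  Θ: [ 0  0  0  1  0  3  0  1]
  T: [-1 -1 -1  0  1 -1 -3  2]
Row reduction gives pivot columns ω,ΔT; rank = 2
8 vars − rank 2 = 6 Π groups

6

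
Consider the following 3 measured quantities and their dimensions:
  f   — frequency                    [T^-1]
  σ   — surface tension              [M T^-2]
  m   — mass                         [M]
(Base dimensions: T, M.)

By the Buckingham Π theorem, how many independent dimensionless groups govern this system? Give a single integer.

1

Dimensional matrix (T×M by f×σ×m):
  T: [-1 -2  0]
  M: [ 0  1  1]
Echelon form has 2 nonzero rows (pivots: f,σ)
3 vars − rank 2 = 1 Π group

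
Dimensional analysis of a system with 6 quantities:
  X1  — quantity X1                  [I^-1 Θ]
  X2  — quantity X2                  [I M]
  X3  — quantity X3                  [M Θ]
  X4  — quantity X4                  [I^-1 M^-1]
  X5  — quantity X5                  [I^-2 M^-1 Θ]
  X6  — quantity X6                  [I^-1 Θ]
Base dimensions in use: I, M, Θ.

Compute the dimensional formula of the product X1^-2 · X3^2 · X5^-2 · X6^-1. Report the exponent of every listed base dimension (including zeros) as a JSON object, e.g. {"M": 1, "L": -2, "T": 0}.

{"I": 7, "M": 4, "Θ": -3}

Write exponents as rows I,M,Θ / cols X1,X2,X3,X4,X5,X6:
  I: [-1  1  0 -1 -2 -1]
  M: [ 0  1  1 -1 -1  0]
  Θ: [ 1  0  1  0  1  1]
  [I]: (-2)·-1+(2)·0+(-2)·-2+(-1)·-1 = 7
  [M]: (-2)·0+(2)·1+(-2)·-1+(-1)·0 = 4
  [Θ]: (-2)·1+(2)·1+(-2)·1+(-1)·1 = -3
⇒ I^7 M^4 Θ^-3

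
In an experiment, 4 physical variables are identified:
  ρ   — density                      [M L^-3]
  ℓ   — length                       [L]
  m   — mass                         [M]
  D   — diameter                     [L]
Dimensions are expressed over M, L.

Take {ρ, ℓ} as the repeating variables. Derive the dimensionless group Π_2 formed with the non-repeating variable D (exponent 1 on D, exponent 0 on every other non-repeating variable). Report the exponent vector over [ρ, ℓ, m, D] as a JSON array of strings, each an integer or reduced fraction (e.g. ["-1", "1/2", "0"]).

Exponent matrix [M,L] × [ρ,ℓ,m,D]:
  M: [ 1  0  1  0]
  L: [-3  1  0  1]
Row reduction gives pivot columns ρ,ℓ; rank = 2
Repeat: ρ,ℓ; free: m,D
RREF:
  r0: [   1    0    1    0]
  r1: [   0    1    3    1]
Fix exponent of D at 1, m at 0; solve each RREF row for its pivot's exponent:
  r0: exp(ρ) + (0)·1 = 0 ⇒ exp(ρ) = 0
  r1: exp(ℓ) + (1)·1 = 0 ⇒ exp(ℓ) = -1
Π_2 = ℓ^-1 · D

["0", "-1", "0", "1"]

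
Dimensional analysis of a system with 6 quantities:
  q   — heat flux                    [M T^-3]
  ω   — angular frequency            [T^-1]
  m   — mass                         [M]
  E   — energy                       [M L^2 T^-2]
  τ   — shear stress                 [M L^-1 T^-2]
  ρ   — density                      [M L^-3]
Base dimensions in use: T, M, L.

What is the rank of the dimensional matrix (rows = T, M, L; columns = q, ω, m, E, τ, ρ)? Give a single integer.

Exponent matrix [T,M,L] × [q,ω,m,E,τ,ρ]:
  T: [-3 -1  0 -2 -2  0]
  M: [ 1  0  1  1  1  1]
  L: [ 0  0  0  2 -1 -3]
Row reduction gives pivot columns q,ω,E; rank = 3

3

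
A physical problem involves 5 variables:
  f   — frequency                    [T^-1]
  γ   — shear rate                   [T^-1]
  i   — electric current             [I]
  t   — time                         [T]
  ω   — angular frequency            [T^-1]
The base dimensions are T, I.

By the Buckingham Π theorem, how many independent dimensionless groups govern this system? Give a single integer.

Write exponents as rows T,I / cols f,γ,i,t,ω:
  T: [-1 -1  0  1 -1]
  I: [ 0  0  1  0  0]
Echelon form has 2 nonzero rows (pivots: f,i)
n=5, r=2 ⇒ 3 dimensionless groups

3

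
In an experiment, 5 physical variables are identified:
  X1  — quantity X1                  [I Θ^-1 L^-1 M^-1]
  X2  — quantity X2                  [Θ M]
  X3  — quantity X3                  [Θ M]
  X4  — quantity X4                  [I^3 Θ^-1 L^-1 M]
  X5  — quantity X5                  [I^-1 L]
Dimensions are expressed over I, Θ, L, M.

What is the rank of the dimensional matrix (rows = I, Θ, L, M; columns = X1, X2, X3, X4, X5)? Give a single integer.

Write exponents as rows I,Θ,L,M / cols X1,X2,X3,X4,X5:
  I: [ 1  0  0  3 -1]
  Θ: [-1  1  1 -1  0]
  L: [-1  0  0 -1  1]
  M: [-1  1  1  1  0]
Echelon form has 3 nonzero rows (pivots: X1,X2,X4)

3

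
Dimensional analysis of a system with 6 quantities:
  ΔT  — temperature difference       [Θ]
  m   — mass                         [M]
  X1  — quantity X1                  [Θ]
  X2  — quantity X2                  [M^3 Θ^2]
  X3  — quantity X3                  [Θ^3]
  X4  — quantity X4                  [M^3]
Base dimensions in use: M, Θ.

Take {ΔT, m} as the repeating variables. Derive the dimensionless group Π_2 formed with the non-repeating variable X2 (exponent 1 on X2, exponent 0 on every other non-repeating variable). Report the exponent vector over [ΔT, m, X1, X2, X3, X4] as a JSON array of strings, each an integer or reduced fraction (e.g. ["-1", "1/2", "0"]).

Dimensional matrix (M×Θ by ΔT×m×X1×X2×X3×X4):
  M: [ 0  1  0  3  0  3]
  Θ: [ 1  0  1  2  3  0]
RREF → pivots at {ΔT,m} ⇒ r = 2
Pivot set = {ΔT,m}, free = {X1,X2,X3,X4}
RREF:
  r0: [   1    0    1    2    3    0]
  r1: [   0    1    0    3    0    3]
Fix exponent of X2 at 1, X1 at 0, X3 at 0, X4 at 0; solve each RREF row for its pivot's exponent:
  r0: exp(ΔT) + (2)·1 = 0 ⇒ exp(ΔT) = -2
  r1: exp(m) + (3)·1 = 0 ⇒ exp(m) = -3
Π_2 = ΔT^-2 · m^-3 · X2

["-2", "-3", "0", "1", "0", "0"]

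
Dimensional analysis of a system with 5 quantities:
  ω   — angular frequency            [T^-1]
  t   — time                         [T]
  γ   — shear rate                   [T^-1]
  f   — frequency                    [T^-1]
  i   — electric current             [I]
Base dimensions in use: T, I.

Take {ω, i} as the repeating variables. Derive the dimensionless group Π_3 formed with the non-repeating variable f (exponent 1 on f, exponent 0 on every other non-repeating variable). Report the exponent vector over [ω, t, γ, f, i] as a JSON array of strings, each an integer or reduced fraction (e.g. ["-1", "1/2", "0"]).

Exponent matrix [T,I] × [ω,t,γ,f,i]:
  T: [-1  1 -1 -1  0]
  I: [ 0  0  0  0  1]
Row reduction gives pivot columns ω,i; rank = 2
Repeat: ω,i; free: t,γ,f
RREF:
  r0: [   1   -1    1    1    0]
  r1: [   0    0    0    0    1]
Fix exponent of f at 1, t at 0, γ at 0; solve each RREF row for its pivot's exponent:
  r0: exp(ω) + (1)·1 = 0 ⇒ exp(ω) = -1
  r1: exp(i) + (0)·1 = 0 ⇒ exp(i) = 0
Π_3 = ω^-1 · f

["-1", "0", "0", "1", "0"]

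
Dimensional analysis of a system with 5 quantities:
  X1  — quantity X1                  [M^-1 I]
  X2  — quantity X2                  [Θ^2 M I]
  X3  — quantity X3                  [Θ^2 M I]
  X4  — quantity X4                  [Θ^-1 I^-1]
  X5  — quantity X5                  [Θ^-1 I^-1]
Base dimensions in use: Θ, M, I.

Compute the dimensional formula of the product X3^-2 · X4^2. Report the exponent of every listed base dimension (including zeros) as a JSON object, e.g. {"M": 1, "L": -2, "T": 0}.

{"Θ": -6, "M": -2, "I": -4}

Dimensional matrix (Θ×M×I by X1×X2×X3×X4×X5):
  Θ: [ 0  2  2 -1 -1]
  M: [-1  1  1  0  0]
  I: [ 1  1  1 -1 -1]
  [Θ]: (-2)·2+(2)·-1 = -6
  [M]: (-2)·1+(2)·0 = -2
  [I]: (-2)·1+(2)·-1 = -4
⇒ Θ^-6 M^-2 I^-4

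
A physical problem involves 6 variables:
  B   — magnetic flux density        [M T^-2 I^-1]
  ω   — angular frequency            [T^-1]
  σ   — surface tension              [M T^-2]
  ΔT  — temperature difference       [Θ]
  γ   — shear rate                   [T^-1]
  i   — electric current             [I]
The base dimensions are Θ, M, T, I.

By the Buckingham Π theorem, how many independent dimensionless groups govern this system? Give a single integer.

2

Dimensional matrix (Θ×M×T×I by B×ω×σ×ΔT×γ×i):
  Θ: [ 0  0  0  1  0  0]
  M: [ 1  0  1  0  0  0]
  T: [-2 -1 -2  0 -1  0]
  I: [-1  0  0  0  0  1]
Echelon form has 4 nonzero rows (pivots: B,ω,σ,ΔT)
6 vars − rank 4 = 2 Π groups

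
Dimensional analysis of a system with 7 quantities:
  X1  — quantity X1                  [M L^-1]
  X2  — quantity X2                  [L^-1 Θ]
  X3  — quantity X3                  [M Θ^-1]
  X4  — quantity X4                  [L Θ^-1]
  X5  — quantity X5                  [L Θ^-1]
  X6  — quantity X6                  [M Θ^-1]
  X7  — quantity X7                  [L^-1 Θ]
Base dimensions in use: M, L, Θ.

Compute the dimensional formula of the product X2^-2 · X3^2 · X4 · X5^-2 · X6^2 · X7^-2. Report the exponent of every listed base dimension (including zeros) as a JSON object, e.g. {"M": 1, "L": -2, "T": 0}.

Exponent matrix [M,L,Θ] × [X1,X2,X3,X4,X5,X6,X7]:
  M: [ 1  0  1  0  0  1  0]
  L: [-1 -1  0  1  1  0 -1]
  Θ: [ 0  1 -1 -1 -1 -1  1]
  [M]: (-2)·0+(2)·1+(1)·0+(-2)·0+(2)·1+(-2)·0 = 4
  [L]: (-2)·-1+(2)·0+(1)·1+(-2)·1+(2)·0+(-2)·-1 = 3
  [Θ]: (-2)·1+(2)·-1+(1)·-1+(-2)·-1+(2)·-1+(-2)·1 = -7
⇒ M^4 L^3 Θ^-7

{"M": 4, "L": 3, "Θ": -7}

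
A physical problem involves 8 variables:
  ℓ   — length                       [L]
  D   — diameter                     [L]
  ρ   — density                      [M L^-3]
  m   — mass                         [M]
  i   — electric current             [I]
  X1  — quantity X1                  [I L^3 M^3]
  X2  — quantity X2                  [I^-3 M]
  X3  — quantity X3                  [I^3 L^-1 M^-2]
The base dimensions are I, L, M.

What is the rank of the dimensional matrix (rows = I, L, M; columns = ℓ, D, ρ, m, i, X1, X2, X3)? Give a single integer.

Dimensional matrix (I×L×M by ℓ×D×ρ×m×i×X1×X2×X3):
  I: [ 0  0  0  0  1  1 -3  3]
  L: [ 1  1 -3  0  0  3  0 -1]
  M: [ 0  0  1  1  0  3  1 -2]
Row reduction gives pivot columns ℓ,ρ,i; rank = 3

3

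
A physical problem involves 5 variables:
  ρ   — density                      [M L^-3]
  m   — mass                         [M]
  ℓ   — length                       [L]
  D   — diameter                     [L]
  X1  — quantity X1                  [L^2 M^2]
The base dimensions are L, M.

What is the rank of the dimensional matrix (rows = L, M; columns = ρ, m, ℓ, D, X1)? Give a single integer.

Exponent matrix [L,M] × [ρ,m,ℓ,D,X1]:
  L: [-3  0  1  1  2]
  M: [ 1  1  0  0  2]
Echelon form has 2 nonzero rows (pivots: ρ,m)

2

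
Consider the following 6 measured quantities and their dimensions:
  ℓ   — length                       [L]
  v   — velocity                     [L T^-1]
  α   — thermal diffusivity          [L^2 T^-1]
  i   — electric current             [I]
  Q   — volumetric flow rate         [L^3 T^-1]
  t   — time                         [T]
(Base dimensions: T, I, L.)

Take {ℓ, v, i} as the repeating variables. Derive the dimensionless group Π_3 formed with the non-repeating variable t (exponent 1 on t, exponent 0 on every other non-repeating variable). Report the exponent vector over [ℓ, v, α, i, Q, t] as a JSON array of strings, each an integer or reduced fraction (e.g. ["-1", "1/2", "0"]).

Exponent matrix [T,I,L] × [ℓ,v,α,i,Q,t]:
  T: [ 0 -1 -1  0 -1  1]
  I: [ 0  0  0  1  0  0]
  L: [ 1  1  2  0  3  0]
Row reduction gives pivot columns ℓ,v,i; rank = 3
Pivot set = {ℓ,v,i}, free = {α,Q,t}
RREF:
  r0: [   1    0    1    0    2    1]
  r1: [   0    1    1    0    1   -1]
  r2: [   0    0    0    1    0    0]
Fix exponent of t at 1, α at 0, Q at 0; solve each RREF row for its pivot's exponent:
  r0: exp(ℓ) + (1)·1 = 0 ⇒ exp(ℓ) = -1
  r1: exp(v) + (-1)·1 = 0 ⇒ exp(v) = 1
  r2: exp(i) + (0)·1 = 0 ⇒ exp(i) = 0
Π_3 = ℓ^-1 · v · t

["-1", "1", "0", "0", "0", "1"]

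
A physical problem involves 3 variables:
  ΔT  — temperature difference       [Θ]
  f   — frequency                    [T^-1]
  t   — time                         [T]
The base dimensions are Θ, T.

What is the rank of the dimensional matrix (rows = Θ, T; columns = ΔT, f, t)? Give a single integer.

Exponent matrix [Θ,T] × [ΔT,f,t]:
  Θ: [ 1  0  0]
  T: [ 0 -1  1]
Row reduction gives pivot columns ΔT,f; rank = 2

2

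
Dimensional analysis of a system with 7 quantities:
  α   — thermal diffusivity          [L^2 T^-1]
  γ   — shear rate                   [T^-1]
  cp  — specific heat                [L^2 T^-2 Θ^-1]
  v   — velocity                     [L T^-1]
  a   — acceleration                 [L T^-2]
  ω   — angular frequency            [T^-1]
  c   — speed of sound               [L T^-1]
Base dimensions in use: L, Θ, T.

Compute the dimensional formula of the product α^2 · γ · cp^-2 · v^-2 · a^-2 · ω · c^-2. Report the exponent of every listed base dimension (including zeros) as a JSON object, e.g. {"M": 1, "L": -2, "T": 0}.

{"L": -6, "Θ": 2, "T": 8}

Write exponents as rows L,Θ,T / cols α,γ,cp,v,a,ω,c:
  L: [ 2  0  2  1  1  0  1]
  Θ: [ 0  0 -1  0  0  0  0]
  T: [-1 -1 -2 -1 -2 -1 -1]
  [L]: (2)·2+(1)·0+(-2)·2+(-2)·1+(-2)·1+(1)·0+(-2)·1 = -6
  [Θ]: (2)·0+(1)·0+(-2)·-1+(-2)·0+(-2)·0+(1)·0+(-2)·0 = 2
  [T]: (2)·-1+(1)·-1+(-2)·-2+(-2)·-1+(-2)·-2+(1)·-1+(-2)·-1 = 8
⇒ L^-6 Θ^2 T^8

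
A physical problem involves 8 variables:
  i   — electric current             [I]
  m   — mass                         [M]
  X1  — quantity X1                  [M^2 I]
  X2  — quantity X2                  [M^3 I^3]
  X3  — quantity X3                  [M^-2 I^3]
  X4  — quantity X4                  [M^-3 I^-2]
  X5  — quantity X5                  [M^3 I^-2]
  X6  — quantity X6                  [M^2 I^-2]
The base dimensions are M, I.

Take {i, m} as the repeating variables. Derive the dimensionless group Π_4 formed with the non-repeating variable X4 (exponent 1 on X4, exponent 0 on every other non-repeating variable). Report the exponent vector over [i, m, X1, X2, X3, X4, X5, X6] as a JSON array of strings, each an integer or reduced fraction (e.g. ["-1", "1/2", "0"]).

["2", "3", "0", "0", "0", "1", "0", "0"]

Dimensional matrix (M×I by i×m×X1×X2×X3×X4×X5×X6):
  M: [ 0  1  2  3 -2 -3  3  2]
  I: [ 1  0  1  3  3 -2 -2 -2]
RREF → pivots at {i,m} ⇒ r = 2
Repeat: i,m; free: X1,X2,X3,X4,X5,X6
RREF:
  r0: [   1    0    1    3    3   -2   -2   -2]
  r1: [   0    1    2    3   -2   -3    3    2]
Fix exponent of X4 at 1, X1 at 0, X2 at 0, X3 at 0, X5 at 0, X6 at 0; solve each RREF row for its pivot's exponent:
  r0: exp(i) + (-2)·1 = 0 ⇒ exp(i) = 2
  r1: exp(m) + (-3)·1 = 0 ⇒ exp(m) = 3
Π_4 = i^2 · m^3 · X4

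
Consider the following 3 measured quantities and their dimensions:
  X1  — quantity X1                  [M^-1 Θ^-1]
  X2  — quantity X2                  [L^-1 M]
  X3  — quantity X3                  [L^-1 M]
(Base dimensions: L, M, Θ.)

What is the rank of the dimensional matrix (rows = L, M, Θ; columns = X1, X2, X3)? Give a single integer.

2

Dimensional matrix (L×M×Θ by X1×X2×X3):
  L: [ 0 -1 -1]
  M: [-1  1  1]
  Θ: [-1  0  0]
Echelon form has 2 nonzero rows (pivots: X1,X2)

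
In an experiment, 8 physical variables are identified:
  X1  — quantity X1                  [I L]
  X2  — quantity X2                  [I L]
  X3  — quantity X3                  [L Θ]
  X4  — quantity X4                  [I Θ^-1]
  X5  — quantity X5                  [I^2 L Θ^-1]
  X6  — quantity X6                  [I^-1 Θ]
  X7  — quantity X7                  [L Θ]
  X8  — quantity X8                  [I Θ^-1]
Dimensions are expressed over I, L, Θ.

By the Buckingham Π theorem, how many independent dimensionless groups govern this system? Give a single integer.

Dimensional matrix (I×L×Θ by X1×X2×X3×X4×X5×X6×X7×X8):
  I: [ 1  1  0  1  2 -1  0  1]
  L: [ 1  1  1  0  1  0  1  0]
  Θ: [ 0  0  1 -1 -1  1  1 -1]
Echelon form has 2 nonzero rows (pivots: X1,X3)
n=8, r=2 ⇒ 6 dimensionless groups

6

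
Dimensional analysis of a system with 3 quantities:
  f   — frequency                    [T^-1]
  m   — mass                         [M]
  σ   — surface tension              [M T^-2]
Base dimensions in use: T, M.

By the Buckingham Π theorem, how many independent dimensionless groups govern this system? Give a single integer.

1

Dimensional matrix (T×M by f×m×σ):
  T: [-1  0 -2]
  M: [ 0  1  1]
Row reduction gives pivot columns f,m; rank = 2
Π count = n − r = 3 − 2 = 1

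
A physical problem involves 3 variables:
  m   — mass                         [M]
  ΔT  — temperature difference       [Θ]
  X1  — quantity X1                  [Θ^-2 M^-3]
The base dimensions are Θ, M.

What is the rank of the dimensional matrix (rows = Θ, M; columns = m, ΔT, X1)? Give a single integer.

2

Exponent matrix [Θ,M] × [m,ΔT,X1]:
  Θ: [ 0  1 -2]
  M: [ 1  0 -3]
Row reduction gives pivot columns m,ΔT; rank = 2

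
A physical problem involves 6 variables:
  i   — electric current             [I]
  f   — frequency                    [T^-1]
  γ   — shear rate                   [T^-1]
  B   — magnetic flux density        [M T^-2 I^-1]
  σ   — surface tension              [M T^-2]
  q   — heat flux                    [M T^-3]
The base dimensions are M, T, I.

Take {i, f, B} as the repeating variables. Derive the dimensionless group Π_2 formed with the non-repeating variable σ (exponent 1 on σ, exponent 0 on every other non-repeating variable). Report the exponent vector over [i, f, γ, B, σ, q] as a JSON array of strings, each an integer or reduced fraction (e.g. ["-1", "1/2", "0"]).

["-1", "0", "0", "-1", "1", "0"]

Exponent matrix [M,T,I] × [i,f,γ,B,σ,q]:
  M: [ 0  0  0  1  1  1]
  T: [ 0 -1 -1 -2 -2 -3]
  I: [ 1  0  0 -1  0  0]
Row reduction gives pivot columns i,f,B; rank = 3
Pivot set = {i,f,B}, free = {γ,σ,q}
RREF:
  r0: [   1    0    0    0    1    1]
  r1: [   0    1    1    0    0    1]
  r2: [   0    0    0    1    1    1]
Fix exponent of σ at 1, γ at 0, q at 0; solve each RREF row for its pivot's exponent:
  r0: exp(i) + (1)·1 = 0 ⇒ exp(i) = -1
  r1: exp(f) + (0)·1 = 0 ⇒ exp(f) = 0
  r2: exp(B) + (1)·1 = 0 ⇒ exp(B) = -1
Π_2 = i^-1 · B^-1 · σ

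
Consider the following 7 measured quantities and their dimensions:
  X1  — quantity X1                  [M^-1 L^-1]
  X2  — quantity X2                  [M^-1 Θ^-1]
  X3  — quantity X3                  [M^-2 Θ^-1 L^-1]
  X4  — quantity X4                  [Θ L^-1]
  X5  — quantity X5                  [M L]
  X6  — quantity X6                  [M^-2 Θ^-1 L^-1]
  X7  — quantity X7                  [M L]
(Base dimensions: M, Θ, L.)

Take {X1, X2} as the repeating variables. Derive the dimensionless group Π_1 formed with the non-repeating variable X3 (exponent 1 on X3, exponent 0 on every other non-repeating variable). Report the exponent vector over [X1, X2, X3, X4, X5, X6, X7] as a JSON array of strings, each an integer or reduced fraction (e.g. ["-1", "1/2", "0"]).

["-1", "-1", "1", "0", "0", "0", "0"]

Dimensional matrix (M×Θ×L by X1×X2×X3×X4×X5×X6×X7):
  M: [-1 -1 -2  0  1 -2  1]
  Θ: [ 0 -1 -1  1  0 -1  0]
  L: [-1  0 -1 -1  1 -1  1]
Row reduction gives pivot columns X1,X2; rank = 2
Repeat: X1,X2; free: X3,X4,X5,X6,X7
RREF:
  r0: [   1    0    1    1   -1    1   -1]
  r1: [   0    1    1   -1    0    1    0]
  r2: [   0    0    0    0    0    0    0]
Fix exponent of X3 at 1, X4 at 0, X5 at 0, X6 at 0, X7 at 0; solve each RREF row for its pivot's exponent:
  r0: exp(X1) + (1)·1 = 0 ⇒ exp(X1) = -1
  r1: exp(X2) + (1)·1 = 0 ⇒ exp(X2) = -1
Π_1 = X1^-1 · X2^-1 · X3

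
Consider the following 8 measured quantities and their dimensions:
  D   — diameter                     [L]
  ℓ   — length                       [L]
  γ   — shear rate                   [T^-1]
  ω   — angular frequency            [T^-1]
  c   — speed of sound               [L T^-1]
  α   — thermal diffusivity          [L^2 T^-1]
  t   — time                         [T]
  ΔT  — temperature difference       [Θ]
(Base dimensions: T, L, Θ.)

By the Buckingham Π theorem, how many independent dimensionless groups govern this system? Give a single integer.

Write exponents as rows T,L,Θ / cols D,ℓ,γ,ω,c,α,t,ΔT:
  T: [ 0  0 -1 -1 -1 -1  1  0]
  L: [ 1  1  0  0  1  2  0  0]
  Θ: [ 0  0  0  0  0  0  0  1]
RREF → pivots at {D,γ,ΔT} ⇒ r = 3
Π count = n − r = 8 − 3 = 5

5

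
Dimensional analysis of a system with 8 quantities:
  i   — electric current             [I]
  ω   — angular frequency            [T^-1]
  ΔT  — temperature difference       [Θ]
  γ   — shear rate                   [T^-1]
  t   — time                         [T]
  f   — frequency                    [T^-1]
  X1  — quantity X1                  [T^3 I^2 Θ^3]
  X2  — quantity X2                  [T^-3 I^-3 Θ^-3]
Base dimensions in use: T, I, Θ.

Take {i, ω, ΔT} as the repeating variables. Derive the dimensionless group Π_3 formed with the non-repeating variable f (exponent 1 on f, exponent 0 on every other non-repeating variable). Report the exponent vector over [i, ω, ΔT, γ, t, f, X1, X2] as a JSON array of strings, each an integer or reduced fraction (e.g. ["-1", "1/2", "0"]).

Exponent matrix [T,I,Θ] × [i,ω,ΔT,γ,t,f,X1,X2]:
  T: [ 0 -1  0 -1  1 -1  3 -3]
  I: [ 1  0  0  0  0  0  2 -3]
  Θ: [ 0  0  1  0  0  0  3 -3]
Row reduction gives pivot columns i,ω,ΔT; rank = 3
Repeat: i,ω,ΔT; free: γ,t,f,X1,X2
RREF:
  r0: [   1    0    0    0    0    0    2   -3]
  r1: [   0    1    0    1   -1    1   -3    3]
  r2: [   0    0    1    0    0    0    3   -3]
Fix exponent of f at 1, γ at 0, t at 0, X1 at 0, X2 at 0; solve each RREF row for its pivot's exponent:
  r0: exp(i) + (0)·1 = 0 ⇒ exp(i) = 0
  r1: exp(ω) + (1)·1 = 0 ⇒ exp(ω) = -1
  r2: exp(ΔT) + (0)·1 = 0 ⇒ exp(ΔT) = 0
Π_3 = ω^-1 · f

["0", "-1", "0", "0", "0", "1", "0", "0"]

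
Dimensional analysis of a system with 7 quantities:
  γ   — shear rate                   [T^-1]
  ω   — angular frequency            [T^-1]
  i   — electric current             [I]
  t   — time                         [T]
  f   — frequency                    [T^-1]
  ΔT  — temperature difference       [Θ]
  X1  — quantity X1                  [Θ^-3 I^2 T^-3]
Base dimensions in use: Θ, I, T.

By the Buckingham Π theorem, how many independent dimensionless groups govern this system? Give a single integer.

4

Exponent matrix [Θ,I,T] × [γ,ω,i,t,f,ΔT,X1]:
  Θ: [ 0  0  0  0  0  1 -3]
  I: [ 0  0  1  0  0  0  2]
  T: [-1 -1  0  1 -1  0 -3]
RREF → pivots at {γ,i,ΔT} ⇒ r = 3
n=7, r=3 ⇒ 4 dimensionless groups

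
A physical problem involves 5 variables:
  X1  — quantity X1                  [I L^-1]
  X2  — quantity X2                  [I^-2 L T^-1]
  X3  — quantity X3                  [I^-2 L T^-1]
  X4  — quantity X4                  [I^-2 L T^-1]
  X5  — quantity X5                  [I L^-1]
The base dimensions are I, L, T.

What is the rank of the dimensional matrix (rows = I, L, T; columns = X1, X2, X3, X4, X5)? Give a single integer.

Dimensional matrix (I×L×T by X1×X2×X3×X4×X5):
  I: [ 1 -2 -2 -2  1]
  L: [-1  1  1  1 -1]
  T: [ 0 -1 -1 -1  0]
Echelon form has 2 nonzero rows (pivots: X1,X2)

2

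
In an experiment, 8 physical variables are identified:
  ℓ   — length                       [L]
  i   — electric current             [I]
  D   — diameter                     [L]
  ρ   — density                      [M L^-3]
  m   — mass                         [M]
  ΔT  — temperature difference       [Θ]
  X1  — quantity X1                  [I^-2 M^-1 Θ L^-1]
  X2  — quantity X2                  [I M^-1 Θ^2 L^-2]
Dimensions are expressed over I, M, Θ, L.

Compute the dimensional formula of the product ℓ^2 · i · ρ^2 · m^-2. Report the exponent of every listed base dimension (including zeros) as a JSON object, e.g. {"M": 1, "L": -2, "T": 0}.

Write exponents as rows I,M,Θ,L / cols ℓ,i,D,ρ,m,ΔT,X1,X2:
  I: [ 0  1  0  0  0  0 -2  1]
  M: [ 0  0  0  1  1  0 -1 -1]
  Θ: [ 0  0  0  0  0  1  1  2]
  L: [ 1  0  1 -3  0  0 -1 -2]
  [I]: (2)·0+(1)·1+(2)·0+(-2)·0 = 1
  [M]: (2)·0+(1)·0+(2)·1+(-2)·1 = 0
  [Θ]: (2)·0+(1)·0+(2)·0+(-2)·0 = 0
  [L]: (2)·1+(1)·0+(2)·-3+(-2)·0 = -4
⇒ I L^-4

{"I": 1, "M": 0, "Θ": 0, "L": -4}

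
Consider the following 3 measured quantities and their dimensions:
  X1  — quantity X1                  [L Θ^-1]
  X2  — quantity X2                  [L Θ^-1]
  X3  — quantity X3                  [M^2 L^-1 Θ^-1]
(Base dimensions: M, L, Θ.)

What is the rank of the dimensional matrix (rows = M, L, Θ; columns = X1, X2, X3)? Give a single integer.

2

Exponent matrix [M,L,Θ] × [X1,X2,X3]:
  M: [ 0  0  2]
  L: [ 1  1 -1]
  Θ: [-1 -1 -1]
Echelon form has 2 nonzero rows (pivots: X1,X3)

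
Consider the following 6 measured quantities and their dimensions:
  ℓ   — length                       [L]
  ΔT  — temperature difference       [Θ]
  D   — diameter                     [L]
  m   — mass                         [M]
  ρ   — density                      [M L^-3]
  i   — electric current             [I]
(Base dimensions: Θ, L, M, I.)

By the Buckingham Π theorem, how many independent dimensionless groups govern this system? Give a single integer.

2

Write exponents as rows Θ,L,M,I / cols ℓ,ΔT,D,m,ρ,i:
  Θ: [ 0  1  0  0  0  0]
  L: [ 1  0  1  0 -3  0]
  M: [ 0  0  0  1  1  0]
  I: [ 0  0  0  0  0  1]
Row reduction gives pivot columns ℓ,ΔT,m,i; rank = 4
Π count = n − r = 6 − 4 = 2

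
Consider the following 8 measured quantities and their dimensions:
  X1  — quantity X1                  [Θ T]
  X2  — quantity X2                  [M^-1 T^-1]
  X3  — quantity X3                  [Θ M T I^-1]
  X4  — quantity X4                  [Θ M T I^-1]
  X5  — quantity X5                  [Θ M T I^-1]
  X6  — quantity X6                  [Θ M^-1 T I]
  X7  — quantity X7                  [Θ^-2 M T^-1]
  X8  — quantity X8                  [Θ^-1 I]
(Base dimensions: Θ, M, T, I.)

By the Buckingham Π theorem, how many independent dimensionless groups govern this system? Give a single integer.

Write exponents as rows Θ,M,T,I / cols X1,X2,X3,X4,X5,X6,X7,X8:
  Θ: [ 1  0  1  1  1  1 -2 -1]
  M: [ 0 -1  1  1  1 -1  1  0]
  T: [ 1 -1  1  1  1  1 -1  0]
  I: [ 0  0 -1 -1 -1  1  0  1]
RREF → pivots at {X1,X2,X3} ⇒ r = 3
n=8, r=3 ⇒ 5 dimensionless groups

5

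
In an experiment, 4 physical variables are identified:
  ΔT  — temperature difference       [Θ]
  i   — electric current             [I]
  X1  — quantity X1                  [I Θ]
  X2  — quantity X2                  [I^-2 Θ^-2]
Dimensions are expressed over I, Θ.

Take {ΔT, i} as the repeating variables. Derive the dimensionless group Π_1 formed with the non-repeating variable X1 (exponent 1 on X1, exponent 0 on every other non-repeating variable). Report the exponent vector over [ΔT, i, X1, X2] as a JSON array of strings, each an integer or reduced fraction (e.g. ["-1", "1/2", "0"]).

Exponent matrix [I,Θ] × [ΔT,i,X1,X2]:
  I: [ 0  1  1 -2]
  Θ: [ 1  0  1 -2]
RREF → pivots at {ΔT,i} ⇒ r = 2
Repeat: ΔT,i; free: X1,X2
RREF:
  r0: [   1    0    1   -2]
  r1: [   0    1    1   -2]
Fix exponent of X1 at 1, X2 at 0; solve each RREF row for its pivot's exponent:
  r0: exp(ΔT) + (1)·1 = 0 ⇒ exp(ΔT) = -1
  r1: exp(i) + (1)·1 = 0 ⇒ exp(i) = -1
Π_1 = ΔT^-1 · i^-1 · X1

["-1", "-1", "1", "0"]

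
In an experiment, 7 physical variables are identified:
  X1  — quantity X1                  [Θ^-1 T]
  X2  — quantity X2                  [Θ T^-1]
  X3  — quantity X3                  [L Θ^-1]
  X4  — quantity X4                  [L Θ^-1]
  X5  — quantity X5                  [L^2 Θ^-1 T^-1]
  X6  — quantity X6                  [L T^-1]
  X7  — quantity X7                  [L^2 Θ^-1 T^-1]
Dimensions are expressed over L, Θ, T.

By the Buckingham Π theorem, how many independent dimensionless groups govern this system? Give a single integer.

Dimensional matrix (L×Θ×T by X1×X2×X3×X4×X5×X6×X7):
  L: [ 0  0  1  1  2  1  2]
  Θ: [-1  1 -1 -1 -1  0 -1]
  T: [ 1 -1  0  0 -1 -1 -1]
Echelon form has 2 nonzero rows (pivots: X1,X3)
n=7, r=2 ⇒ 5 dimensionless groups

5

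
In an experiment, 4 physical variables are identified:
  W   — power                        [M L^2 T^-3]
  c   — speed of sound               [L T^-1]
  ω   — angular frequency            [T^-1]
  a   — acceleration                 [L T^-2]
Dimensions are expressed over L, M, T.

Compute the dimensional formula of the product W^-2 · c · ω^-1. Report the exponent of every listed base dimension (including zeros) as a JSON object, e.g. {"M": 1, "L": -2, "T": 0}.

{"L": -3, "M": -2, "T": 6}

Write exponents as rows L,M,T / cols W,c,ω,a:
  L: [ 2  1  0  1]
  M: [ 1  0  0  0]
  T: [-3 -1 -1 -2]
  [L]: (-2)·2+(1)·1+(-1)·0 = -3
  [M]: (-2)·1+(1)·0+(-1)·0 = -2
  [T]: (-2)·-3+(1)·-1+(-1)·-1 = 6
⇒ L^-3 M^-2 T^6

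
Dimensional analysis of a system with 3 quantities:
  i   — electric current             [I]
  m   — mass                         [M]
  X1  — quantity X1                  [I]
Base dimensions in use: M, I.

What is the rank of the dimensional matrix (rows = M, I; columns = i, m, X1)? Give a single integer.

2

Dimensional matrix (M×I by i×m×X1):
  M: [ 0  1  0]
  I: [ 1  0  1]
Row reduction gives pivot columns i,m; rank = 2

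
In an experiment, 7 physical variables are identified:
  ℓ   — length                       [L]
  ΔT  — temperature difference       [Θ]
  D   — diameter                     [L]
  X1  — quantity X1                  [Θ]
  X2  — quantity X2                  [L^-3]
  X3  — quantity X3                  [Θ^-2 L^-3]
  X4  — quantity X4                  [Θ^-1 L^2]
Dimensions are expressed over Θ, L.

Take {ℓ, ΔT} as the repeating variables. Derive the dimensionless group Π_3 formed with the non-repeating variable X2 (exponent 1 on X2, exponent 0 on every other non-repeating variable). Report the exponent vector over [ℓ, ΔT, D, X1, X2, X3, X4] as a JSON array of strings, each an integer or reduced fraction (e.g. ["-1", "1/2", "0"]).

Dimensional matrix (Θ×L by ℓ×ΔT×D×X1×X2×X3×X4):
  Θ: [ 0  1  0  1  0 -2 -1]
  L: [ 1  0  1  0 -3 -3  2]
RREF → pivots at {ℓ,ΔT} ⇒ r = 2
Repeat: ℓ,ΔT; free: D,X1,X2,X3,X4
RREF:
  r0: [   1    0    1    0   -3   -3    2]
  r1: [   0    1    0    1    0   -2   -1]
Fix exponent of X2 at 1, D at 0, X1 at 0, X3 at 0, X4 at 0; solve each RREF row for its pivot's exponent:
  r0: exp(ℓ) + (-3)·1 = 0 ⇒ exp(ℓ) = 3
  r1: exp(ΔT) + (0)·1 = 0 ⇒ exp(ΔT) = 0
Π_3 = ℓ^3 · X2

["3", "0", "0", "0", "1", "0", "0"]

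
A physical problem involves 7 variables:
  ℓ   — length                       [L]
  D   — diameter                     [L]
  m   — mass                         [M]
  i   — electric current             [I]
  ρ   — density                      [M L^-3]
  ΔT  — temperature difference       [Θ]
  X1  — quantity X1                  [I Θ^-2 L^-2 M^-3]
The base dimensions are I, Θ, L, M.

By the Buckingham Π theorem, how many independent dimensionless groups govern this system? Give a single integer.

Dimensional matrix (I×Θ×L×M by ℓ×D×m×i×ρ×ΔT×X1):
  I: [ 0  0  0  1  0  0  1]
  Θ: [ 0  0  0  0  0  1 -2]
  L: [ 1  1  0  0 -3  0 -2]
  M: [ 0  0  1  0  1  0 -3]
RREF → pivots at {ℓ,m,i,ΔT} ⇒ r = 4
7 vars − rank 4 = 3 Π groups

3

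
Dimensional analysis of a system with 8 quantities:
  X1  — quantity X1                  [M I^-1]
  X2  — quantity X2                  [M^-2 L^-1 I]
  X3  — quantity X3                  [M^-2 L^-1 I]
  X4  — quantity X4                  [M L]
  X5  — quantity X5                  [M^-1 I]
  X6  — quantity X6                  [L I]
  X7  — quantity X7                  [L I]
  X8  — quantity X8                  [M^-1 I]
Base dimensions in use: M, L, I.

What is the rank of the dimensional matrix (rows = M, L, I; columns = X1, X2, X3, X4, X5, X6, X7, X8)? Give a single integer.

Write exponents as rows M,L,I / cols X1,X2,X3,X4,X5,X6,X7,X8:
  M: [ 1 -2 -2  1 -1  0  0 -1]
  L: [ 0 -1 -1  1  0  1  1  0]
  I: [-1  1  1  0  1  1  1  1]
RREF → pivots at {X1,X2} ⇒ r = 2

2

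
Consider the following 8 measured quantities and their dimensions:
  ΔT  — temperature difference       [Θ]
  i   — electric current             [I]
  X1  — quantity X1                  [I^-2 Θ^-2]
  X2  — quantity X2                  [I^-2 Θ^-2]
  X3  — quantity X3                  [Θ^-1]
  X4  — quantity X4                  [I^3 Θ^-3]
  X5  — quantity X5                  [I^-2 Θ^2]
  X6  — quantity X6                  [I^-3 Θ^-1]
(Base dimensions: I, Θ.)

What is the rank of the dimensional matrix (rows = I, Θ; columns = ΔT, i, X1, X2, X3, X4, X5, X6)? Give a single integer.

2

Write exponents as rows I,Θ / cols ΔT,i,X1,X2,X3,X4,X5,X6:
  I: [ 0  1 -2 -2  0  3 -2 -3]
  Θ: [ 1  0 -2 -2 -1 -3  2 -1]
Echelon form has 2 nonzero rows (pivots: ΔT,i)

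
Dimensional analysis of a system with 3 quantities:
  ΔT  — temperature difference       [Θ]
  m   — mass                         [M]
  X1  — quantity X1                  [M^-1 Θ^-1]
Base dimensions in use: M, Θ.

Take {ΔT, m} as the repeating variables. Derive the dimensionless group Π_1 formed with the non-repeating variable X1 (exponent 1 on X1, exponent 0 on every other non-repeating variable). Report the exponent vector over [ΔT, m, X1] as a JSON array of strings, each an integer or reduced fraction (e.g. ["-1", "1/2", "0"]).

["1", "1", "1"]

Dimensional matrix (M×Θ by ΔT×m×X1):
  M: [ 0  1 -1]
  Θ: [ 1  0 -1]
RREF → pivots at {ΔT,m} ⇒ r = 2
Pivot set = {ΔT,m}, free = {X1}
RREF:
  r0: [   1    0   -1]
  r1: [   0    1   -1]
Fix exponent of X1 at 1; solve each RREF row for its pivot's exponent:
  r0: exp(ΔT) + (-1)·1 = 0 ⇒ exp(ΔT) = 1
  r1: exp(m) + (-1)·1 = 0 ⇒ exp(m) = 1
Π_1 = ΔT · m · X1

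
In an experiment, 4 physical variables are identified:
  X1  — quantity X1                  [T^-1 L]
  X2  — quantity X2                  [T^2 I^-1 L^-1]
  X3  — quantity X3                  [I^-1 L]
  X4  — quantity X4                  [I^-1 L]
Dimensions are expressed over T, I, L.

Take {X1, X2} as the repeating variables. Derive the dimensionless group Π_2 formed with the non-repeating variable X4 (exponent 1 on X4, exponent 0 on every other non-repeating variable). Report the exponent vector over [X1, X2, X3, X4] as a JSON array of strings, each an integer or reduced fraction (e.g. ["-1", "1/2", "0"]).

Dimensional matrix (T×I×L by X1×X2×X3×X4):
  T: [-1  2  0  0]
  I: [ 0 -1 -1 -1]
  L: [ 1 -1  1  1]
Row reduction gives pivot columns X1,X2; rank = 2
Repeat: X1,X2; free: X3,X4
RREF:
  r0: [   1    0    2    2]
  r1: [   0    1    1    1]
  r2: [   0    0    0    0]
Fix exponent of X4 at 1, X3 at 0; solve each RREF row for its pivot's exponent:
  r0: exp(X1) + (2)·1 = 0 ⇒ exp(X1) = -2
  r1: exp(X2) + (1)·1 = 0 ⇒ exp(X2) = -1
Π_2 = X1^-2 · X2^-1 · X4

["-2", "-1", "0", "1"]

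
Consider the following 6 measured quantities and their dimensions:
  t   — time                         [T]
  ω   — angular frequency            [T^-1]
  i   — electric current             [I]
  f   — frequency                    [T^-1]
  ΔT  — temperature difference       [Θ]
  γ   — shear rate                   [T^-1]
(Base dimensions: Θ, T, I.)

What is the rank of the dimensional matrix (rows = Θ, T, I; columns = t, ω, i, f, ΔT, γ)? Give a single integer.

3

Dimensional matrix (Θ×T×I by t×ω×i×f×ΔT×γ):
  Θ: [ 0  0  0  0  1  0]
  T: [ 1 -1  0 -1  0 -1]
  I: [ 0  0  1  0  0  0]
Row reduction gives pivot columns t,i,ΔT; rank = 3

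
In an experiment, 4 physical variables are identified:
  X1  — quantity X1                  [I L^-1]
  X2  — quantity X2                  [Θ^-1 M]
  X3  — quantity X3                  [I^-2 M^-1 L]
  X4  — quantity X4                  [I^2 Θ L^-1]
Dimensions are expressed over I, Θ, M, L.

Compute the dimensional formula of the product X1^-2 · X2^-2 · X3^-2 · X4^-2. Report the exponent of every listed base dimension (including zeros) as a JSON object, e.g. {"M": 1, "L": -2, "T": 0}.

Write exponents as rows I,Θ,M,L / cols X1,X2,X3,X4:
  I: [ 1  0 -2  2]
  Θ: [ 0 -1  0  1]
  M: [ 0  1 -1  0]
  L: [-1  0  1 -1]
  [I]: (-2)·1+(-2)·0+(-2)·-2+(-2)·2 = -2
  [Θ]: (-2)·0+(-2)·-1+(-2)·0+(-2)·1 = 0
  [M]: (-2)·0+(-2)·1+(-2)·-1+(-2)·0 = 0
  [L]: (-2)·-1+(-2)·0+(-2)·1+(-2)·-1 = 2
⇒ I^-2 L^2

{"I": -2, "Θ": 0, "M": 0, "L": 2}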